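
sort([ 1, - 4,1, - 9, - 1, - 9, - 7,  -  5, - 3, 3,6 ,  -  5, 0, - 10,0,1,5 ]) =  [ - 10,- 9, - 9, - 7, - 5  ,- 5, - 4, - 3, - 1, 0,0,1, 1, 1, 3,5,6]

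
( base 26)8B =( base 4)3123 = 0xDB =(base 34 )6F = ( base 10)219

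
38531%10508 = 7007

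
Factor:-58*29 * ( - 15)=2^1*3^1 * 5^1  *  29^2 =25230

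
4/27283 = 4/27283 = 0.00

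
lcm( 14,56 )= 56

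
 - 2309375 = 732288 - 3041663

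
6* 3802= 22812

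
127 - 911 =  - 784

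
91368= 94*972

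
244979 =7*34997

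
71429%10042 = 1135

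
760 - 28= 732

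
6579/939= 7 +2/313 = 7.01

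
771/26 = 771/26 = 29.65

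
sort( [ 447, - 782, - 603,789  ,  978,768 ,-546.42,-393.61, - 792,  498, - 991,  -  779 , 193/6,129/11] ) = [ - 991, - 792, - 782, - 779, - 603, - 546.42,  -  393.61 , 129/11,193/6,447 , 498, 768,789,978] 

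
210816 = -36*(  -  5856 )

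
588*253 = 148764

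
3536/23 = 153 + 17/23 = 153.74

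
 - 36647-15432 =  - 52079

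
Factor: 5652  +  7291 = 7^1*43^2 = 12943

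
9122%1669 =777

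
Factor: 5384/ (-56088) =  - 3^( - 2 )*19^( - 1)*41^( - 1)*673^1 = -673/7011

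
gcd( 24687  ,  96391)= 1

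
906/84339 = 302/28113= 0.01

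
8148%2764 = 2620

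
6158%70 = 68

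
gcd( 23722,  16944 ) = 2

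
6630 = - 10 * ( - 663)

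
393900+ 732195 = 1126095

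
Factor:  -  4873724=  - 2^2 * 71^1*131^2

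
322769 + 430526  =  753295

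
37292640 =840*44396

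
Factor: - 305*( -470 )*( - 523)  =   - 74972050 = - 2^1*5^2*47^1* 61^1*523^1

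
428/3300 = 107/825 = 0.13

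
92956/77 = 92956/77 = 1207.22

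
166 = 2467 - 2301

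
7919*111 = 879009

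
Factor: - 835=  -  5^1*167^1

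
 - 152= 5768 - 5920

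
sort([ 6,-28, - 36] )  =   [-36, - 28,6]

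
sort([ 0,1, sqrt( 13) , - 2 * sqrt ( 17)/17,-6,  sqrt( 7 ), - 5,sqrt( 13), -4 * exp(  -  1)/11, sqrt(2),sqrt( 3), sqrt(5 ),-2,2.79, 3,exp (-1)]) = [ - 6,-5,-2,  -  2*sqrt(17)/17, - 4 *exp(- 1)/11,  0, exp( - 1),1,sqrt(2),sqrt(3 ), sqrt(5),  sqrt(7),  2.79,3 , sqrt( 13), sqrt(13) ]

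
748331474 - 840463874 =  - 92132400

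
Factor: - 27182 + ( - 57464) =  - 84646= - 2^1 *42323^1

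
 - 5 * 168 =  - 840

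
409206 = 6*68201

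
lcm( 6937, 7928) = 55496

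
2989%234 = 181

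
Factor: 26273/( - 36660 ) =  - 43/60 = -2^ ( - 2) * 3^( - 1 )*5^( -1)*43^1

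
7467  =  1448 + 6019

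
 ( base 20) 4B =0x5B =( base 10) 91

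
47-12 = 35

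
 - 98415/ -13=98415/13 = 7570.38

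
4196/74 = 2098/37 =56.70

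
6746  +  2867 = 9613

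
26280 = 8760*3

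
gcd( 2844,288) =36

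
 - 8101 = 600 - 8701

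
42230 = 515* 82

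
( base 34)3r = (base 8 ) 201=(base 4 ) 2001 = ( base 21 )63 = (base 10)129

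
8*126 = 1008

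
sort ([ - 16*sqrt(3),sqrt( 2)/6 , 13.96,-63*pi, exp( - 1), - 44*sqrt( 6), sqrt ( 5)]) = [ - 63 * pi, - 44*sqrt( 6 ) , - 16*sqrt( 3),  sqrt( 2 )/6, exp( - 1), sqrt( 5 ),13.96]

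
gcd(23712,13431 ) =3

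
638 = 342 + 296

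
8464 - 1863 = 6601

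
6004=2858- - 3146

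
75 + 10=85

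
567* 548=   310716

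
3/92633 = 3/92633 = 0.00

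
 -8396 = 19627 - 28023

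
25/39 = 25/39 = 0.64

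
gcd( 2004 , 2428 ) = 4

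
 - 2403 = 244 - 2647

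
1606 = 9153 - 7547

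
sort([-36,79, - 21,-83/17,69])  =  [ - 36, - 21, - 83/17,69,79] 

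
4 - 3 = 1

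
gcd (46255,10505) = 55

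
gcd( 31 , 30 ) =1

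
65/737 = 65/737 = 0.09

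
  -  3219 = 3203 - 6422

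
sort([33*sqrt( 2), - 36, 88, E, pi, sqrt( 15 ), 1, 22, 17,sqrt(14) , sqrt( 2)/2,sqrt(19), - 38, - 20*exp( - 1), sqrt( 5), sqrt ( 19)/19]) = [ - 38,-36 , - 20 * exp( - 1), sqrt(19 )/19, sqrt(2) /2, 1, sqrt( 5) , E, pi, sqrt( 14), sqrt(15 ) , sqrt( 19), 17,22, 33 *sqrt( 2),88] 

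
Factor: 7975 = 5^2 *11^1*29^1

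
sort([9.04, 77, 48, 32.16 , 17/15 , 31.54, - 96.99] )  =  [-96.99,17/15, 9.04, 31.54, 32.16,48,77 ]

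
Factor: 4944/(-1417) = -2^4*3^1*13^( - 1 )*103^1*109^( - 1)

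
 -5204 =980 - 6184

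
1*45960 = 45960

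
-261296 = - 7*37328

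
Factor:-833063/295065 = -3^( - 2)*5^( - 1)*7^1*11^1*31^1*79^(-1)*83^( - 1)*349^1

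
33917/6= 5652 + 5/6 =5652.83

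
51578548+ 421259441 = 472837989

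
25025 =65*385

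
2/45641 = 2/45641 = 0.00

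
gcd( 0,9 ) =9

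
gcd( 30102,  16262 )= 346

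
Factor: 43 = 43^1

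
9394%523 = 503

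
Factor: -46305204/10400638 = - 2^1*3^1*11^1*37^1*59^(-1 )*499^1*4639^(-1 )=- 1218558/273701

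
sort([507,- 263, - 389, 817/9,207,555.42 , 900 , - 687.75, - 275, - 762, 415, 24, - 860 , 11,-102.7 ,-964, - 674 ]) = [ - 964, - 860 ,  -  762, - 687.75, - 674, - 389, - 275, - 263,-102.7, 11, 24, 817/9, 207,415,507, 555.42, 900]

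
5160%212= 72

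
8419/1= 8419  =  8419.00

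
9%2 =1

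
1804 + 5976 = 7780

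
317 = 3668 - 3351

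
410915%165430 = 80055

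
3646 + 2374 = 6020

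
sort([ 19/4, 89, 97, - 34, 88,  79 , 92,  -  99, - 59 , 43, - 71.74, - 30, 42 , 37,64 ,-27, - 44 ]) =[ - 99, - 71.74,  -  59,  -  44,-34,-30,- 27 , 19/4, 37,42, 43,64,79, 88, 89,92, 97]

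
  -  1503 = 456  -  1959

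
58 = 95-37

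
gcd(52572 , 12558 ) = 78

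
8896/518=17 + 45/259 = 17.17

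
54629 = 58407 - 3778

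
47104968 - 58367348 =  - 11262380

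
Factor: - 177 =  - 3^1*59^1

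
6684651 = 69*96879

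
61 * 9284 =566324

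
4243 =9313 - 5070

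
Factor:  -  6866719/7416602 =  - 2^( - 1 )*23^1*37^1*8069^1 * 3708301^( - 1 )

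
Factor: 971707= 11^1 *88337^1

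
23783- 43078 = -19295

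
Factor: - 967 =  - 967^1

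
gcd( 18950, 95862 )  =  2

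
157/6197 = 157/6197 = 0.03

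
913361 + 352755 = 1266116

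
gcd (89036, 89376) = 4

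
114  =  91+23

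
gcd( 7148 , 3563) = 1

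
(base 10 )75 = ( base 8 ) 113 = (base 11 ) 69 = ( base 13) 5a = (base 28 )2J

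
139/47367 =139/47367=0.00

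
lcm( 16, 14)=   112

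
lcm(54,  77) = 4158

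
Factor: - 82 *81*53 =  - 352026 = -2^1 * 3^4*41^1 * 53^1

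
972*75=72900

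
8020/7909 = 1+111/7909 =1.01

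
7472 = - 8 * ( - 934) 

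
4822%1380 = 682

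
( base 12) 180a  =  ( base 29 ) 3CJ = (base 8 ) 5512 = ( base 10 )2890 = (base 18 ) 8GA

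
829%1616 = 829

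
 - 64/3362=-1 +1649/1681 = - 0.02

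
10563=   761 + 9802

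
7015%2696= 1623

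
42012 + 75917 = 117929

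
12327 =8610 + 3717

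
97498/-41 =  -2378/1 = - 2378.00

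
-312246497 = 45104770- 357351267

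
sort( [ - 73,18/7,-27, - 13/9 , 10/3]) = [ - 73, - 27, - 13/9,18/7,10/3 ]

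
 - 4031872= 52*(  -  77536) 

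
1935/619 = 3  +  78/619 = 3.13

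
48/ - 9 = -16/3 = - 5.33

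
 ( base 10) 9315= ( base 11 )6AA9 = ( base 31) 9lf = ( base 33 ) 8i9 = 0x2463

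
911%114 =113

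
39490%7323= 2875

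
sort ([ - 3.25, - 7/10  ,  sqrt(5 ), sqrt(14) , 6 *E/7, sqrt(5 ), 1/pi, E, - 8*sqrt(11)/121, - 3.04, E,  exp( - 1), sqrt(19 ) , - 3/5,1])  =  [ - 3.25, - 3.04, - 7/10 ,  -  3/5,  -  8*sqrt( 11)/121, 1/pi  ,  exp( - 1), 1,sqrt(5),sqrt(5 ), 6*E/7, E , E, sqrt(14),sqrt(19)]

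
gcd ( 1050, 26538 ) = 6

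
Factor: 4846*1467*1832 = 13023838224 = 2^4*3^2 * 163^1*229^1*2423^1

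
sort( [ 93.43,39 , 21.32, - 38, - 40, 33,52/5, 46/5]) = [ -40,-38 , 46/5, 52/5,  21.32 , 33,39, 93.43 ] 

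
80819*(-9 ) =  -727371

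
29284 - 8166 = 21118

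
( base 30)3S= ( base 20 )5i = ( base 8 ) 166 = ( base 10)118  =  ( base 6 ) 314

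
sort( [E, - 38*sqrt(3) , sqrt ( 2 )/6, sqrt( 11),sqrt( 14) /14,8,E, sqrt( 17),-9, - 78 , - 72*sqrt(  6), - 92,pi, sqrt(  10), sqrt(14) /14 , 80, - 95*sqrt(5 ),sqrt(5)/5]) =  [ - 95*sqrt( 5 ), - 72 *sqrt(6) , - 92, - 78, - 38*sqrt( 3 ) ,-9, sqrt( 2 )/6,  sqrt( 14 ) /14,  sqrt ( 14)/14,sqrt(5)/5,E , E, pi,sqrt(10), sqrt( 11), sqrt (17), 8,80 ]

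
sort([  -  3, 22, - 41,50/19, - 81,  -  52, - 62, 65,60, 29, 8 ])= [ - 81, - 62, - 52, - 41, - 3, 50/19, 8,22,29, 60,65 ]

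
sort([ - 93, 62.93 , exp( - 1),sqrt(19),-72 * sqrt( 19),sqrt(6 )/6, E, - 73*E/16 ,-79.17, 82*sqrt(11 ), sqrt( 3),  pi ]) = [ - 72*sqrt ( 19 ), - 93,  -  79.17, - 73* E/16,exp(-1 ),sqrt( 6)/6,sqrt( 3), E , pi,sqrt(19 ),62.93, 82*sqrt( 11)]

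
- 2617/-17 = 2617/17 = 153.94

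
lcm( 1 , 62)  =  62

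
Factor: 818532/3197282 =2^1 *3^3 * 13^1*19^( - 1 )  *53^1*7649^( - 1) = 37206/145331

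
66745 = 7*9535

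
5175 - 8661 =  - 3486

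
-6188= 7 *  (-884 ) 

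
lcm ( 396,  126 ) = 2772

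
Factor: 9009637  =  7^1*13^1* 181^1*547^1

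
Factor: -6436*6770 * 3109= -2^3* 5^1 * 677^1 * 1609^1*3109^1 =- 135464477480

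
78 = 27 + 51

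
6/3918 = 1/653  =  0.00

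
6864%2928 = 1008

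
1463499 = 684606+778893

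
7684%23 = 2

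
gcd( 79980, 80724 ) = 372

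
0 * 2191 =0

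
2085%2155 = 2085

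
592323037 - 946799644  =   - 354476607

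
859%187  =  111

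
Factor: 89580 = 2^2*3^1*5^1*1493^1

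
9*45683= 411147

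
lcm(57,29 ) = 1653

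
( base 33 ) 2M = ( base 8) 130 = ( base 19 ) 4C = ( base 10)88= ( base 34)2k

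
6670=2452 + 4218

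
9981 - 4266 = 5715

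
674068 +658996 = 1333064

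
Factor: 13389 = 3^1* 4463^1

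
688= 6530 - 5842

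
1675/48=34 + 43/48 = 34.90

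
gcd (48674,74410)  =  2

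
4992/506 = 9 + 219/253  =  9.87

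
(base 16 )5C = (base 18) 52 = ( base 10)92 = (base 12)78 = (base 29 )35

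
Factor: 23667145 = 5^1*17^1*278437^1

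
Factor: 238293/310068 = 2^( - 2 )*3^(  -  3)*83^1 = 83/108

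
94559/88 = 1074  +  47/88 = 1074.53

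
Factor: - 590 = - 2^1*5^1*59^1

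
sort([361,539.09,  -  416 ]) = [ - 416,  361, 539.09 ] 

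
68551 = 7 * 9793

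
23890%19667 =4223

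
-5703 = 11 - 5714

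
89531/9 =89531/9 = 9947.89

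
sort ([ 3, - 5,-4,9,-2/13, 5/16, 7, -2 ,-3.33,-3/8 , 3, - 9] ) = [ - 9, - 5,-4, - 3.33, - 2,-3/8, - 2/13, 5/16,3, 3,7, 9]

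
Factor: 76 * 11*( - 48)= -40128 = -2^6*3^1*11^1* 19^1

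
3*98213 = 294639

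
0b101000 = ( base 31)19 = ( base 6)104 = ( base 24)1G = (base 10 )40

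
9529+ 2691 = 12220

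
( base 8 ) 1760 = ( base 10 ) 1008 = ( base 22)21I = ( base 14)520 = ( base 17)385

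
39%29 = 10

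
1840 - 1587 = 253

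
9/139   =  9/139 = 0.06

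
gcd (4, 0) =4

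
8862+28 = 8890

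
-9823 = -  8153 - 1670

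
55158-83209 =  - 28051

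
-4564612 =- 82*55666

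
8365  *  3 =25095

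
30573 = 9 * 3397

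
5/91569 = 5/91569 = 0.00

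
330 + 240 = 570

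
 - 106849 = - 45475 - 61374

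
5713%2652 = 409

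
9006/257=9006/257 = 35.04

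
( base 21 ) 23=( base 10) 45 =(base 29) 1G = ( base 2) 101101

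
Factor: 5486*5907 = 2^1* 3^1*11^1*13^1 * 179^1*211^1 = 32405802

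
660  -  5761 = -5101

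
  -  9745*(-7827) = 76274115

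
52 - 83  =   - 31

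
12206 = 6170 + 6036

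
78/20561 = 78/20561= 0.00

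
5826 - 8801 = - 2975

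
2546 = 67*38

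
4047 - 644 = 3403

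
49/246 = 49/246 = 0.20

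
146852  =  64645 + 82207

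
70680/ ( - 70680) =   -  1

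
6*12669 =76014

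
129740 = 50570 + 79170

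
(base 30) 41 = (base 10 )121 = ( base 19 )67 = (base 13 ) 94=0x79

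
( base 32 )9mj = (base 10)9939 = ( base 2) 10011011010011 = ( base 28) CIR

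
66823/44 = 1518 + 31/44 = 1518.70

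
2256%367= 54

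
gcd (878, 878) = 878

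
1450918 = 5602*259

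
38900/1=38900=38900.00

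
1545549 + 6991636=8537185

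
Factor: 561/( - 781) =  - 3^1*17^1*71^( - 1)  =  - 51/71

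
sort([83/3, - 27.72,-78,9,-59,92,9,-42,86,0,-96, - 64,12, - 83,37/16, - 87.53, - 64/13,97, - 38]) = [ - 96, - 87.53, - 83,- 78, - 64, - 59, - 42, - 38, - 27.72, - 64/13,0,37/16, 9,9,12 , 83/3, 86,92,97]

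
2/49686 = 1/24843=0.00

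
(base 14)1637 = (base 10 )3969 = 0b111110000001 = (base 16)F81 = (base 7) 14400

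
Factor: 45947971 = 2203^1*20857^1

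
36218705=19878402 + 16340303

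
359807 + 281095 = 640902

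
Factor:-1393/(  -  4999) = 7^1 * 199^1  *  4999^(-1)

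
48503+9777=58280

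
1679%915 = 764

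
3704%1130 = 314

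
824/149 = 824/149 = 5.53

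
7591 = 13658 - 6067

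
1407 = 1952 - 545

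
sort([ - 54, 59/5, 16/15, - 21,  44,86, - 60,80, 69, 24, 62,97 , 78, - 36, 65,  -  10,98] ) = [ - 60,-54, - 36, - 21, - 10, 16/15, 59/5, 24, 44,62, 65,69,78, 80, 86,  97,98]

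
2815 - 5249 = -2434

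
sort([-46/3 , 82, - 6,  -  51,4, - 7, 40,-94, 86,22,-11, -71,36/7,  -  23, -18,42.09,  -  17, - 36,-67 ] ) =[ - 94,-71, - 67,-51,-36, - 23,  -  18,-17,-46/3, - 11,-7,-6,4 , 36/7, 22 , 40  ,  42.09,82,86] 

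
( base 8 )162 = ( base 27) 46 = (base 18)66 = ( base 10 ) 114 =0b1110010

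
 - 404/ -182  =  2+20/91 = 2.22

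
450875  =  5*90175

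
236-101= 135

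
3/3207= 1/1069= 0.00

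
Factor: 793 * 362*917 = 2^1*7^1*13^1*61^1*131^1*181^1= 263239522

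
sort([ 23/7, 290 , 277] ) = [23/7,277, 290] 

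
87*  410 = 35670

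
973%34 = 21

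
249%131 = 118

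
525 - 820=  - 295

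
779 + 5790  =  6569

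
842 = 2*421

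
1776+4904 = 6680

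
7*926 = 6482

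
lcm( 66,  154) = 462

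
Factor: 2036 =2^2*509^1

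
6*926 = 5556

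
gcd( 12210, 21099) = 3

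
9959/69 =433/3  =  144.33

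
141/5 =28+1/5= 28.20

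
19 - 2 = 17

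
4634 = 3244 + 1390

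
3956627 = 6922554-2965927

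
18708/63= 6236/21 = 296.95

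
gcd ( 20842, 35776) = 2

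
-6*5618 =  - 33708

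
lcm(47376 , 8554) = 615888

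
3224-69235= - 66011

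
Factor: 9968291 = 9968291^1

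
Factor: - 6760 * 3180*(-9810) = 210883608000= 2^6*3^3*5^3 *13^2*53^1*109^1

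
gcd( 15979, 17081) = 551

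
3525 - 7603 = -4078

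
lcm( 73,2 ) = 146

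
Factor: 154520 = 2^3*5^1  *  3863^1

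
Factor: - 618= - 2^1*3^1*103^1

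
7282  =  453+6829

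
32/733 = 32/733 = 0.04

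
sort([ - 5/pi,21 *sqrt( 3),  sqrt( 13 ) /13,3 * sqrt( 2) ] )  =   [ - 5/pi, sqrt( 13) /13, 3*sqrt( 2),21 *sqrt( 3 )]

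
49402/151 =49402/151=327.17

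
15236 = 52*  293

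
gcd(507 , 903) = 3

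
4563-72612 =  - 68049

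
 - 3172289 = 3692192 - 6864481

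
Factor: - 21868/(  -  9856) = 71/32 = 2^( - 5)*71^1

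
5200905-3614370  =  1586535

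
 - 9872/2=  -  4936 = - 4936.00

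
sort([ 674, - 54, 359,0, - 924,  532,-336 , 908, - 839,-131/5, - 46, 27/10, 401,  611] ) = [ - 924,-839,-336, -54, - 46, - 131/5, 0, 27/10, 359,401,532, 611,674,  908]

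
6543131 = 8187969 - 1644838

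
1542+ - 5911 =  - 4369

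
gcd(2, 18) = 2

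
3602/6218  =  1801/3109=0.58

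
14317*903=12928251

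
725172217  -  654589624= 70582593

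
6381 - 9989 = -3608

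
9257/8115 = 9257/8115 = 1.14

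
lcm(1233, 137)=1233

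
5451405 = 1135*4803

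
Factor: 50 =2^1*5^2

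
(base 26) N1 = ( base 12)41b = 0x257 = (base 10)599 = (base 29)KJ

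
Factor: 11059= 11059^1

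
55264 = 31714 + 23550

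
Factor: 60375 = 3^1*5^3*7^1*23^1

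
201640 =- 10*( - 20164) 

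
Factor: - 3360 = -2^5 * 3^1*5^1*7^1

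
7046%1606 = 622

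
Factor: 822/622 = 411/311 = 3^1*137^1*311^ ( - 1)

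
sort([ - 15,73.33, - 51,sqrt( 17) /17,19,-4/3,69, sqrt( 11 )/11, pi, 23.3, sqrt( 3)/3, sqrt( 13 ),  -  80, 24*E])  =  [-80, - 51,-15,-4/3,sqrt( 17)/17 , sqrt( 11)/11, sqrt (3) /3, pi, sqrt( 13), 19, 23.3, 24 * E, 69, 73.33] 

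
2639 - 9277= - 6638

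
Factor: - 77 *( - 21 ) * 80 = 129360 = 2^4*3^1*5^1*7^2 * 11^1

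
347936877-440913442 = - 92976565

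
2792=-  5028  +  7820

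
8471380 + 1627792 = 10099172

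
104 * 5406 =562224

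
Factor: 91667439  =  3^2*10185271^1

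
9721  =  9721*1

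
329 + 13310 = 13639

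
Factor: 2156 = 2^2 * 7^2*11^1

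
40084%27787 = 12297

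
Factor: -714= -2^1*3^1*7^1*17^1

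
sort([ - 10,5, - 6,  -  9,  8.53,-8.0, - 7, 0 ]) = [ -10, - 9,-8.0, - 7, - 6, 0,5,  8.53]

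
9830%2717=1679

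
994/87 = 11 + 37/87 = 11.43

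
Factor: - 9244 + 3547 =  - 5697 = -3^3*211^1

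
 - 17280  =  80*( - 216) 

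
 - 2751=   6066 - 8817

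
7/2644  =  7/2644 = 0.00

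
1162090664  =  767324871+394765793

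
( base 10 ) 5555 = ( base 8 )12663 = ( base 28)72B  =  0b1010110110011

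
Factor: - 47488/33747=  - 2^7*3^( - 1)*53^1*1607^( - 1)  =  - 6784/4821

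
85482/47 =85482/47 = 1818.77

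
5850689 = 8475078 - 2624389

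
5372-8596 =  - 3224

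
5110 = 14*365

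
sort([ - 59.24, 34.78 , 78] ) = [ - 59.24,  34.78,78]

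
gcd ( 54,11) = 1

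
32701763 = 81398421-48696658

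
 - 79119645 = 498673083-577792728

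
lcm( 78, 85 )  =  6630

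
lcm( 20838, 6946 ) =20838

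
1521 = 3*507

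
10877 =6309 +4568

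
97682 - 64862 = 32820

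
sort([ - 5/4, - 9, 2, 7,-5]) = [  -  9, - 5, - 5/4,2,7]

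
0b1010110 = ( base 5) 321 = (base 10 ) 86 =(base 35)2G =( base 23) 3h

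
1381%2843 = 1381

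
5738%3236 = 2502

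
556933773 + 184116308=741050081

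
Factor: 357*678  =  242046 = 2^1*3^2 * 7^1 *17^1*113^1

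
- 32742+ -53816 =-86558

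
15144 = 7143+8001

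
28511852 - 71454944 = -42943092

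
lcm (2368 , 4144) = 16576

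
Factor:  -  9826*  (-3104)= 30499904 = 2^6*17^3 * 97^1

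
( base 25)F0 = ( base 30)CF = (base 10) 375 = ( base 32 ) BN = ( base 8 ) 567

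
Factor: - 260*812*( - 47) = 9922640 = 2^4*5^1*7^1 *13^1*29^1*47^1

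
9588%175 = 138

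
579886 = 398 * 1457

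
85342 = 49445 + 35897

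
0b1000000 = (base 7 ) 121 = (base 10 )64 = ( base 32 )20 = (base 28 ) 28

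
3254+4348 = 7602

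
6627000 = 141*47000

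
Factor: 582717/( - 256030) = -2^( - 1)*3^1*5^ ( - 1)*25603^( - 1 )*194239^1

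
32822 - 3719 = 29103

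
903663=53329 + 850334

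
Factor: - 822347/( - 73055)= 5^ (-1 )*19^( - 1)*769^(- 1) * 822347^1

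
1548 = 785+763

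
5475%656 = 227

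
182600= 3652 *50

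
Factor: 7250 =2^1*5^3*29^1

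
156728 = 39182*4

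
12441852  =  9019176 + 3422676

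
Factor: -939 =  - 3^1*313^1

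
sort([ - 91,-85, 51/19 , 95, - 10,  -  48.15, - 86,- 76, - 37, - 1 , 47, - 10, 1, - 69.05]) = [ - 91, - 86, - 85, - 76, - 69.05, - 48.15, - 37, - 10, - 10, - 1, 1,51/19, 47,95]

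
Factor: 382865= 5^1*7^1*10939^1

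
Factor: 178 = 2^1 * 89^1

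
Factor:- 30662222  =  -2^1 * 29^1 * 528659^1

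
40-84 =-44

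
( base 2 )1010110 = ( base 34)2i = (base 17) 51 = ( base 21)42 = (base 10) 86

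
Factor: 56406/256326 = 79/359  =  79^1*359^(-1) 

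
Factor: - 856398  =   - 2^1*3^1*142733^1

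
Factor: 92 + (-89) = 3=3^1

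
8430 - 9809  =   - 1379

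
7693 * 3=23079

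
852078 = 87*9794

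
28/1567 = 28/1567  =  0.02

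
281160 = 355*792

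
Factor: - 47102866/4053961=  - 2^1*4053961^ ( - 1)*23551433^1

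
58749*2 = 117498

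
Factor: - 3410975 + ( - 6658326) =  - 11^1*915391^1 = - 10069301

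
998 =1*998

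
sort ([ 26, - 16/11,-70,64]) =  [-70,- 16/11,26 , 64 ] 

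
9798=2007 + 7791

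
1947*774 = 1506978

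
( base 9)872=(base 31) n0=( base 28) PD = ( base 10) 713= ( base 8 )1311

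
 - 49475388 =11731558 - 61206946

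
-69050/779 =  - 69050/779 = - 88.64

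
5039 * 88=443432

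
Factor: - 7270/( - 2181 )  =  2^1*3^( - 1 )* 5^1 =10/3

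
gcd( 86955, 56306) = 1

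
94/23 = 94/23 = 4.09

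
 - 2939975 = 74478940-77418915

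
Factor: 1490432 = 2^9*41^1*71^1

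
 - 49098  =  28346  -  77444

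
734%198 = 140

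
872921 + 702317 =1575238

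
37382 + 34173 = 71555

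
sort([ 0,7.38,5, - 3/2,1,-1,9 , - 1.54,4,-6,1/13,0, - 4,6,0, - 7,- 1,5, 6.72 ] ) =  [ - 7 , - 6,-4, - 1.54,-3/2, - 1 , - 1 , 0, 0, 0,1/13,1,4, 5,5,6, 6.72, 7.38,9]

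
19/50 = 19/50 = 0.38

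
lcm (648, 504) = 4536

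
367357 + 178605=545962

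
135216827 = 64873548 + 70343279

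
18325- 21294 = - 2969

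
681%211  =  48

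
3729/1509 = 1243/503=2.47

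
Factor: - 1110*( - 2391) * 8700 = 2^3*3^3*5^3*29^1*37^1*797^1 = 23089887000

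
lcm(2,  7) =14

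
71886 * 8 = 575088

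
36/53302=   18/26651 = 0.00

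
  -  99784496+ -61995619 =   -  161780115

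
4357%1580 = 1197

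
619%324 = 295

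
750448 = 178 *4216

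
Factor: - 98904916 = -2^2*11^2* 181^1 * 1129^1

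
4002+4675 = 8677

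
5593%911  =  127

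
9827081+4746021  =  14573102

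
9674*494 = 4778956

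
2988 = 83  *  36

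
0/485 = 0 = 0.00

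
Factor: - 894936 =-2^3*3^1*7^2*761^1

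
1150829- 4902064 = -3751235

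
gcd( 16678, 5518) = 62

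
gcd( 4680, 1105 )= 65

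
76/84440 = 19/21110  =  0.00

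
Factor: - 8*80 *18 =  - 2^8*3^2*5^1 = - 11520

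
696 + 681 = 1377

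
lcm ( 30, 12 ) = 60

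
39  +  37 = 76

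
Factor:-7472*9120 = - 2^9*3^1*5^1*19^1*467^1 = - 68144640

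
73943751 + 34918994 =108862745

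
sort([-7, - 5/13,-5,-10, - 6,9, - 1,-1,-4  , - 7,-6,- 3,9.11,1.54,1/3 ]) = [-10, - 7, - 7,-6, - 6,-5 , -4,-3, - 1, - 1,-5/13 , 1/3,1.54,9,9.11 ]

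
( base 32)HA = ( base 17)1FA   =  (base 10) 554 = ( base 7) 1421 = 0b1000101010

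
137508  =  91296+46212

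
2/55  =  2/55 = 0.04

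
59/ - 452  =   - 1 + 393/452 = -0.13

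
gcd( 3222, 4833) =1611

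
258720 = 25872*10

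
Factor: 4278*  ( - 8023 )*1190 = -2^2*3^1*5^1*7^1*17^1*23^1*31^1*71^1*113^1 = - 40843648860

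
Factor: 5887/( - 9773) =-7^1*29^1*337^( - 1 )= -203/337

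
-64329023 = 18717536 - 83046559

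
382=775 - 393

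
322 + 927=1249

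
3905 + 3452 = 7357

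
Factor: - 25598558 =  - 2^1* 12799279^1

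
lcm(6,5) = 30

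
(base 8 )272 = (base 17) AG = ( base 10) 186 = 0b10111010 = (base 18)A6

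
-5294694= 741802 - 6036496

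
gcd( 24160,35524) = 4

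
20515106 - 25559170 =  - 5044064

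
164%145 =19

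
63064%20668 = 1060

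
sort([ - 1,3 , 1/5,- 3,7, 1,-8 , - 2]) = [ - 8, - 3, -2, - 1,  1/5,1,3, 7]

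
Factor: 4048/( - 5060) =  - 2^2*5^( - 1) =- 4/5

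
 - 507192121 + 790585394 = 283393273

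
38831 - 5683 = 33148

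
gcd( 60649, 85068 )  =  1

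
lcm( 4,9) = 36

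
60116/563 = 60116/563 = 106.78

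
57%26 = 5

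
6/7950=1/1325=0.00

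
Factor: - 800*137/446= - 2^4*5^2 * 137^1*223^( - 1 ) = -54800/223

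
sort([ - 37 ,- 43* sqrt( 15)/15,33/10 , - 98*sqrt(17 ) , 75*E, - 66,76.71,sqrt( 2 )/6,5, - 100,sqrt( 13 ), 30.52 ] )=[-98 * sqrt( 17), - 100, - 66 , - 37, - 43 * sqrt( 15)/15  ,  sqrt( 2) /6,33/10,sqrt(13),5, 30.52,76.71,75*E ]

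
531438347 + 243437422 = 774875769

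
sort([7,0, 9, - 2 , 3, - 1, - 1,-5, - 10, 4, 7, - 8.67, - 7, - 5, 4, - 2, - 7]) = [-10, - 8.67, - 7 , - 7, - 5, - 5, - 2, - 2, - 1, - 1, 0,  3,4, 4, 7, 7, 9 ] 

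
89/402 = 89/402= 0.22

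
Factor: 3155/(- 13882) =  - 2^(-1)*5^1*11^( - 1)  =  - 5/22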